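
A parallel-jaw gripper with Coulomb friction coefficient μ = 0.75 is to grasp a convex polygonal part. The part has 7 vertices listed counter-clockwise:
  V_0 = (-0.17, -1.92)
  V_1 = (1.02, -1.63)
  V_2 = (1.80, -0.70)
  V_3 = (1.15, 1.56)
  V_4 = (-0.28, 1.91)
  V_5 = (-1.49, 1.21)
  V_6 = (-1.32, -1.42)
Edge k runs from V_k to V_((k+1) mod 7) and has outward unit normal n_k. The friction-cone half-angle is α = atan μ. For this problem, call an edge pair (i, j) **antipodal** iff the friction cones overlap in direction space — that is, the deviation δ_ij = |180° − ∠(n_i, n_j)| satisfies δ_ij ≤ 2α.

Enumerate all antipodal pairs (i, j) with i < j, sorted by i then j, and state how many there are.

count = 10; pairs: (0,3), (0,4), (1,3), (1,4), (1,5), (2,5), (2,6), (3,5), (3,6), (4,6)

α = atan 0.75 = 36.87°;  2α = 73.74°
n_0 = (+0.2368, -0.9716)
n_1 = (+0.7662, -0.6426)
n_2 = (+0.9610, +0.2764)
n_3 = (+0.2377, +0.9713)
n_4 = (-0.5008, +0.8656)
n_5 = (-0.9979, -0.0645)
n_6 = (-0.3987, -0.9171)
  (0,1): δ = 143.68°  ·
  (0,2): δ = 87.65°  ·
  (0,3): δ = 27.45°  ✓
  (0,4): δ = 16.35°  ✓
  (0,5): δ = 80.00°  ·
  (0,6): δ = 142.81°  ·
  (1,2): δ = 123.97°  ·
  (1,3): δ = 63.77°  ✓
  (1,4): δ = 19.96°  ✓
  (1,5): δ = 43.69°  ✓
  (1,6): δ = 106.49°  ·
  (2,3): δ = 119.80°  ·
  (2,4): δ = 76.00°  ·
  (2,5): δ = 12.35°  ✓
  (2,6): δ = 50.46°  ✓
  (3,4): δ = 136.20°  ·
  (3,5): δ = 72.55°  ✓
  (3,6): δ = 9.75°  ✓
  (4,5): δ = 116.35°  ·
  (4,6): δ = 53.55°  ✓
  (5,6): δ = 117.20°  ·
antipodal pairs: 10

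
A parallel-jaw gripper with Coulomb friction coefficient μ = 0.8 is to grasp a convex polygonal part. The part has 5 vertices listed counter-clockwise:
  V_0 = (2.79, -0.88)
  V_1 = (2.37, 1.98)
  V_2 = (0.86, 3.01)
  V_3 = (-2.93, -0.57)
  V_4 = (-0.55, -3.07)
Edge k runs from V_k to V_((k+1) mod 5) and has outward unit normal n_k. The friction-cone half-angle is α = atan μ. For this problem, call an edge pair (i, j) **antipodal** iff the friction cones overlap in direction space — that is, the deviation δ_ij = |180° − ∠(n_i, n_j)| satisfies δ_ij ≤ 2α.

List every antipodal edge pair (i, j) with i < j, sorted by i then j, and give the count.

count = 5; pairs: (0,2), (0,3), (1,3), (1,4), (2,4)

α = atan 0.8 = 38.66°;  2α = 77.32°
n_0 = (+0.9894, +0.1453)
n_1 = (+0.5635, +0.8261)
n_2 = (-0.6867, +0.7270)
n_3 = (-0.7243, -0.6895)
n_4 = (+0.5483, -0.8363)
  (0,1): δ = 132.65°  ·
  (0,2): δ = 54.99°  ✓
  (0,3): δ = 35.24°  ✓
  (0,4): δ = 114.90°  ·
  (1,2): δ = 102.33°  ·
  (1,3): δ = 12.11°  ✓
  (1,4): δ = 67.55°  ✓
  (2,3): δ = 89.78°  ·
  (2,4): δ = 10.12°  ✓
  (3,4): δ = 100.34°  ·
antipodal pairs: 5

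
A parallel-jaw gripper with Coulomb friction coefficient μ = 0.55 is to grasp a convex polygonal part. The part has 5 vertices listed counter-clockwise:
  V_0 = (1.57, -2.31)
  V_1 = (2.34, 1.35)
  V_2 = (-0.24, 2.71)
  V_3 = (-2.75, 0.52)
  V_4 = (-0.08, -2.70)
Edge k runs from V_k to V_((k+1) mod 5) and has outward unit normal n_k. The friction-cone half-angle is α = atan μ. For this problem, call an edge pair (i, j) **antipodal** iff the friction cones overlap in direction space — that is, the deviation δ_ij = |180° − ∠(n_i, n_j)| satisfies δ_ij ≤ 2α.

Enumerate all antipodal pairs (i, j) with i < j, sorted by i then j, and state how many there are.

α = atan 0.55 = 28.81°;  2α = 57.62°
n_0 = (+0.9786, -0.2059)
n_1 = (+0.4663, +0.8846)
n_2 = (-0.6574, +0.7535)
n_3 = (-0.7698, -0.6383)
n_4 = (+0.2300, -0.9732)
  (0,1): δ = 105.91°  ·
  (0,2): δ = 37.01°  ✓
  (0,3): δ = 51.55°  ✓
  (0,4): δ = 115.18°  ·
  (1,2): δ = 111.10°  ·
  (1,3): δ = 22.54°  ✓
  (1,4): δ = 41.09°  ✓
  (2,3): δ = 91.44°  ·
  (2,4): δ = 27.81°  ✓
  (3,4): δ = 116.37°  ·
antipodal pairs: 5

count = 5; pairs: (0,2), (0,3), (1,3), (1,4), (2,4)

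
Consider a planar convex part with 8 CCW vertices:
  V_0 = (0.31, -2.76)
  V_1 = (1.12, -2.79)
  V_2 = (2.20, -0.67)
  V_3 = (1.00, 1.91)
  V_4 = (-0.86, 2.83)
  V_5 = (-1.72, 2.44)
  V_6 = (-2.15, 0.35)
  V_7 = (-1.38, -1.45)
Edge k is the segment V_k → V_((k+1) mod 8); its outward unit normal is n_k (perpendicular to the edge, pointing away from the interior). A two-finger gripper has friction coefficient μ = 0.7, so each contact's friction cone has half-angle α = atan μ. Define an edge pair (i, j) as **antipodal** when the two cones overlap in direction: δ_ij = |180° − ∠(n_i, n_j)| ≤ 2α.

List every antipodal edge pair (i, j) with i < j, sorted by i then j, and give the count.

count = 12; pairs: (0,2), (0,3), (0,4), (1,4), (1,5), (1,6), (2,5), (2,6), (2,7), (3,6), (3,7), (4,7)

α = atan 0.7 = 34.99°;  2α = 69.98°
n_0 = (-0.0370, -0.9993)
n_1 = (+0.8910, -0.4539)
n_2 = (+0.9067, +0.4217)
n_3 = (+0.4434, +0.8963)
n_4 = (-0.4130, +0.9107)
n_5 = (-0.9795, +0.2015)
n_6 = (-0.9194, -0.3933)
n_7 = (-0.6126, -0.7904)
  (0,1): δ = 114.87°  ·
  (0,2): δ = 62.93°  ✓
  (0,3): δ = 24.20°  ✓
  (0,4): δ = 26.51°  ✓
  (0,5): δ = 80.50°  ·
  (0,6): δ = 115.28°  ·
  (0,7): δ = 144.34°  ·
  (1,2): δ = 128.06°  ·
  (1,3): δ = 89.32°  ·
  (1,4): δ = 38.61°  ✓
  (1,5): δ = 15.37°  ✓
  (1,6): δ = 50.16°  ✓
  (1,7): δ = 79.21°  ·
  (2,3): δ = 141.26°  ·
  (2,4): δ = 90.55°  ·
  (2,5): δ = 36.57°  ✓
  (2,6): δ = 1.78°  ✓
  (2,7): δ = 27.28°  ✓
  (3,4): δ = 129.29°  ·
  (3,5): δ = 75.31°  ·
  (3,6): δ = 40.52°  ✓
  (3,7): δ = 11.46°  ✓
  (4,5): δ = 126.02°  ·
  (4,6): δ = 91.23°  ·
  (4,7): δ = 62.17°  ✓
  (5,6): δ = 145.21°  ·
  (5,7): δ = 116.16°  ·
  (6,7): δ = 150.94°  ·
antipodal pairs: 12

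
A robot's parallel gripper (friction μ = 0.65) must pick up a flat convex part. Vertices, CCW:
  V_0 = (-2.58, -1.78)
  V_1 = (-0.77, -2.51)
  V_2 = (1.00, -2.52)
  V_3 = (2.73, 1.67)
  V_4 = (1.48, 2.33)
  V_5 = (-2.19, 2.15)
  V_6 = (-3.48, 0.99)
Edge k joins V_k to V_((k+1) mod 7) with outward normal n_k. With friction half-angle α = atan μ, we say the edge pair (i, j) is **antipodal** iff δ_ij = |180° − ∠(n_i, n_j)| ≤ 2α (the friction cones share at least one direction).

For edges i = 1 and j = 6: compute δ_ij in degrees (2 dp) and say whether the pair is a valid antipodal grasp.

δ = 108.32°, invalid

α = atan 0.65 = 33.02°;  2α = 66.05°
edge 1: e_1 = (+1.77, -0.01);  n_1 = (-0.0056, -1.0000)
edge 6: e_6 = (+0.90, -2.77);  n_6 = (-0.9511, -0.3090)
∠(n_1, n_6) = 71.68°
δ = |180° − 71.68°| = 108.32°
108.32° > 2α = 66.05°  →  invalid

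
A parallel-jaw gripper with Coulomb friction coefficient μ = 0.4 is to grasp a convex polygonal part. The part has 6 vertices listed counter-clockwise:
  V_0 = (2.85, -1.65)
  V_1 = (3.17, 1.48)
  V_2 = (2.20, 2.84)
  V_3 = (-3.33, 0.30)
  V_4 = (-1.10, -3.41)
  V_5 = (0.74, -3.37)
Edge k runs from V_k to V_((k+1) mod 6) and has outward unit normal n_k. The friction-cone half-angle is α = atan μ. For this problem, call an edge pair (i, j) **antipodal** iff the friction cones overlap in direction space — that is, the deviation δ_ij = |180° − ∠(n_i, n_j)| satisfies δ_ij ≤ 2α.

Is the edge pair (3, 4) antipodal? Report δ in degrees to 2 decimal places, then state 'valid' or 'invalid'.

α = atan 0.4 = 21.80°;  2α = 43.60°
edge 3: e_3 = (+2.23, -3.71);  n_3 = (-0.8571, -0.5152)
edge 4: e_4 = (+1.84, +0.04);  n_4 = (+0.0217, -0.9998)
∠(n_3, n_4) = 60.24°
δ = |180° − 60.24°| = 119.76°
119.76° > 2α = 43.60°  →  invalid

δ = 119.76°, invalid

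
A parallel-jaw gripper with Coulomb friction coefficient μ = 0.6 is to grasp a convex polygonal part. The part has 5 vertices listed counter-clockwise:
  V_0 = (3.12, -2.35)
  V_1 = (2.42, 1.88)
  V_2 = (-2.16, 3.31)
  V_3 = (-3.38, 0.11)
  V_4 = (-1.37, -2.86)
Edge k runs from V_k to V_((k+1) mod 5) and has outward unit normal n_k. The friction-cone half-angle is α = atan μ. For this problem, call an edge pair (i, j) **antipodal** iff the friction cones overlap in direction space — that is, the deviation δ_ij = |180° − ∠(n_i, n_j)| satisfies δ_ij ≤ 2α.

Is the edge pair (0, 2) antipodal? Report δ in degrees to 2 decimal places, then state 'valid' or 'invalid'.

δ = 30.27°, valid

α = atan 0.6 = 30.96°;  2α = 61.93°
edge 0: e_0 = (-0.70, +4.23);  n_0 = (+0.9866, +0.1633)
edge 2: e_2 = (-1.22, -3.20);  n_2 = (-0.9344, +0.3562)
∠(n_0, n_2) = 149.73°
δ = |180° − 149.73°| = 30.27°
30.27° ≤ 2α = 61.93°  →  valid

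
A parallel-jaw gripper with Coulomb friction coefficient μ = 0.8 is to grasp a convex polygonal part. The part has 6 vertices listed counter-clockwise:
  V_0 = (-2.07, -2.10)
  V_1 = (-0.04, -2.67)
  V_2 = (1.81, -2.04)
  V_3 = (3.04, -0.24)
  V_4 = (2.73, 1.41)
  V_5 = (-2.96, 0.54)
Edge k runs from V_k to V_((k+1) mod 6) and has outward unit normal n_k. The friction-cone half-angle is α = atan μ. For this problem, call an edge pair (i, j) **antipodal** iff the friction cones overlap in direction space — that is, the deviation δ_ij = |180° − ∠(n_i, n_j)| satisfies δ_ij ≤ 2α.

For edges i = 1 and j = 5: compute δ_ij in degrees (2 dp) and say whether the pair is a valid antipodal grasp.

δ = 89.82°, invalid

α = atan 0.8 = 38.66°;  2α = 77.32°
edge 1: e_1 = (+1.85, +0.63);  n_1 = (+0.3224, -0.9466)
edge 5: e_5 = (+0.89, -2.64);  n_5 = (-0.9476, -0.3195)
∠(n_1, n_5) = 90.18°
δ = |180° − 90.18°| = 89.82°
89.82° > 2α = 77.32°  →  invalid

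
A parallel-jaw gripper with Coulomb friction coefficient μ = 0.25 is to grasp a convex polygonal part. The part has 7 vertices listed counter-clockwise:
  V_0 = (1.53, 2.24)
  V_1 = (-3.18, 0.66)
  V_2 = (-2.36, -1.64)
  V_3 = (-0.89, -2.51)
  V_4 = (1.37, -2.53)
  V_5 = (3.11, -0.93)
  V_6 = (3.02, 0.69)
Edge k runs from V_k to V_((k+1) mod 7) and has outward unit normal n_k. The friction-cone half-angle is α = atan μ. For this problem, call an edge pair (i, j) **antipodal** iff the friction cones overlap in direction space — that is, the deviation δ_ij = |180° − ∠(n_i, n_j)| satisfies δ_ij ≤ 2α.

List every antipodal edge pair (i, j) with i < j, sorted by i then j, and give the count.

count = 5; pairs: (0,3), (0,4), (1,5), (1,6), (2,6)

α = atan 0.25 = 14.04°;  2α = 28.07°
n_0 = (-0.3180, +0.9481)
n_1 = (-0.9419, -0.3358)
n_2 = (-0.5093, -0.8606)
n_3 = (-0.0088, -1.0000)
n_4 = (+0.6769, -0.7361)
n_5 = (+0.9985, +0.0555)
n_6 = (+0.7209, +0.6930)
  (0,1): δ = 88.92°  ·
  (0,2): δ = 49.16°  ·
  (0,3): δ = 19.05°  ✓
  (0,4): δ = 24.06°  ✓
  (0,5): δ = 74.64°  ·
  (0,6): δ = 115.32°  ·
  (1,2): δ = 140.24°  ·
  (1,3): δ = 110.13°  ·
  (1,4): δ = 67.02°  ·
  (1,5): δ = 16.44°  ✓
  (1,6): δ = 24.25°  ✓
  (2,3): δ = 149.89°  ·
  (2,4): δ = 106.78°  ·
  (2,5): δ = 56.20°  ·
  (2,6): δ = 15.51°  ✓
  (3,4): δ = 136.89°  ·
  (3,5): δ = 86.31°  ·
  (3,6): δ = 45.62°  ·
  (4,5): δ = 129.42°  ·
  (4,6): δ = 88.73°  ·
  (5,6): δ = 139.31°  ·
antipodal pairs: 5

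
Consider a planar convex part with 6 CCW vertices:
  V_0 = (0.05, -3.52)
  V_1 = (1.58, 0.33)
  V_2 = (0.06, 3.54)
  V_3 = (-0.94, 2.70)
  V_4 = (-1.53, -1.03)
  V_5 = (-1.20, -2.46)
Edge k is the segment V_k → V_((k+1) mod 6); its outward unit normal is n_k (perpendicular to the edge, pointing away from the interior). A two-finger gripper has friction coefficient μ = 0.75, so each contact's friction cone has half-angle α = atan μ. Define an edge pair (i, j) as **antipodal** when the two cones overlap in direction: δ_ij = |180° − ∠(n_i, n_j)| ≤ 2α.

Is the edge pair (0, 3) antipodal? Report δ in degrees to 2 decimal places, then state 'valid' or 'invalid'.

δ = 12.68°, valid

α = atan 0.75 = 36.87°;  2α = 73.74°
edge 0: e_0 = (+1.53, +3.85);  n_0 = (+0.9293, -0.3693)
edge 3: e_3 = (-0.59, -3.73);  n_3 = (-0.9877, +0.1562)
∠(n_0, n_3) = 167.32°
δ = |180° − 167.32°| = 12.68°
12.68° ≤ 2α = 73.74°  →  valid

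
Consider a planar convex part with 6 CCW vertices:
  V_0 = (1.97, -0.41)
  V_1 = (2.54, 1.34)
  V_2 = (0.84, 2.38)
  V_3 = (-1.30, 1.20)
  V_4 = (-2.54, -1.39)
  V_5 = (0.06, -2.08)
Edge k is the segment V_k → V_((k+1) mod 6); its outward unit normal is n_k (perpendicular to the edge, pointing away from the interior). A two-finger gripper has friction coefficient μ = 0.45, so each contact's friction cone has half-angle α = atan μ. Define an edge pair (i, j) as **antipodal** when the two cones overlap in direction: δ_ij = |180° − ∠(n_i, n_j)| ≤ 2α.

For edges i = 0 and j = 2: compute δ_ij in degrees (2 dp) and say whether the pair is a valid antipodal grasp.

α = atan 0.45 = 24.23°;  2α = 48.46°
edge 0: e_0 = (+0.57, +1.75);  n_0 = (+0.9508, -0.3097)
edge 2: e_2 = (-2.14, -1.18);  n_2 = (-0.4829, +0.8757)
∠(n_0, n_2) = 136.91°
δ = |180° − 136.91°| = 43.09°
43.09° ≤ 2α = 48.46°  →  valid

δ = 43.09°, valid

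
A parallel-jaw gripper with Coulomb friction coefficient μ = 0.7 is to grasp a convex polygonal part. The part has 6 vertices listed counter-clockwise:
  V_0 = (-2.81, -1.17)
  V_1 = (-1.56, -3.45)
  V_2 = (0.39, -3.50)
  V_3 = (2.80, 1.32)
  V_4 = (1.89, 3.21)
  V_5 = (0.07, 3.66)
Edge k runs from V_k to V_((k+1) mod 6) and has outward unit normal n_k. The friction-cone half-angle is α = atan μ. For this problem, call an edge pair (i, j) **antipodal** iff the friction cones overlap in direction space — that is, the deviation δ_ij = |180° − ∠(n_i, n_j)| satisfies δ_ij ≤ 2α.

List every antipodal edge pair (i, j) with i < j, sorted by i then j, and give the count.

α = atan 0.7 = 34.99°;  2α = 69.98°
n_0 = (-0.8769, -0.4807)
n_1 = (-0.0256, -0.9997)
n_2 = (+0.8944, -0.4472)
n_3 = (+0.9010, +0.4338)
n_4 = (+0.2400, +0.9708)
n_5 = (-0.8589, +0.5121)
  (0,1): δ = 120.20°  ·
  (0,2): δ = 55.30°  ✓
  (0,3): δ = 3.02°  ✓
  (0,4): δ = 47.38°  ✓
  (0,5): δ = 120.46°  ·
  (1,2): δ = 115.10°  ·
  (1,3): δ = 62.82°  ✓
  (1,4): δ = 12.42°  ✓
  (1,5): δ = 60.66°  ✓
  (2,3): δ = 127.72°  ·
  (2,4): δ = 77.32°  ·
  (2,5): δ = 4.24°  ✓
  (3,4): δ = 129.60°  ·
  (3,5): δ = 56.52°  ✓
  (4,5): δ = 106.92°  ·
antipodal pairs: 8

count = 8; pairs: (0,2), (0,3), (0,4), (1,3), (1,4), (1,5), (2,5), (3,5)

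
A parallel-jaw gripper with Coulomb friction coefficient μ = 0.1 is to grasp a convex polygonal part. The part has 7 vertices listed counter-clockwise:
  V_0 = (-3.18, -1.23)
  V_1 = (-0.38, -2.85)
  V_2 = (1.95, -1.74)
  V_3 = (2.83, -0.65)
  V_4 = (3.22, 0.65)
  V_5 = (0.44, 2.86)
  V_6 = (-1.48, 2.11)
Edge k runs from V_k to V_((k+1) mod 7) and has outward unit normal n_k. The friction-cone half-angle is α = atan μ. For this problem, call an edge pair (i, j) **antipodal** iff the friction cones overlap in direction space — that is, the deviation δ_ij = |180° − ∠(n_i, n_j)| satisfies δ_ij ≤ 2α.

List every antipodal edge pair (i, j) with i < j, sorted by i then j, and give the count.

count = 3; pairs: (0,4), (1,5), (3,6)

α = atan 0.1 = 5.71°;  2α = 11.42°
n_0 = (-0.5008, -0.8656)
n_1 = (+0.4301, -0.9028)
n_2 = (+0.7781, -0.6282)
n_3 = (+0.9578, -0.2873)
n_4 = (+0.6223, +0.7828)
n_5 = (-0.3639, +0.9315)
n_6 = (-0.8912, +0.4536)
  (0,1): δ = 124.47°  ·
  (0,2): δ = 98.86°  ·
  (0,3): δ = 76.65°  ·
  (0,4): δ = 8.43°  ✓
  (0,5): δ = 51.39°  ·
  (0,6): δ = 93.08°  ·
  (1,2): δ = 154.39°  ·
  (1,3): δ = 132.17°  ·
  (1,4): δ = 63.96°  ·
  (1,5): δ = 4.14°  ✓
  (1,6): δ = 37.55°  ·
  (2,3): δ = 157.78°  ·
  (2,4): δ = 89.57°  ·
  (2,5): δ = 29.75°  ·
  (2,6): δ = 11.94°  ·
  (3,4): δ = 111.78°  ·
  (3,5): δ = 51.96°  ·
  (3,6): δ = 10.28°  ✓
  (4,5): δ = 120.18°  ·
  (4,6): δ = 78.49°  ·
  (5,6): δ = 138.31°  ·
antipodal pairs: 3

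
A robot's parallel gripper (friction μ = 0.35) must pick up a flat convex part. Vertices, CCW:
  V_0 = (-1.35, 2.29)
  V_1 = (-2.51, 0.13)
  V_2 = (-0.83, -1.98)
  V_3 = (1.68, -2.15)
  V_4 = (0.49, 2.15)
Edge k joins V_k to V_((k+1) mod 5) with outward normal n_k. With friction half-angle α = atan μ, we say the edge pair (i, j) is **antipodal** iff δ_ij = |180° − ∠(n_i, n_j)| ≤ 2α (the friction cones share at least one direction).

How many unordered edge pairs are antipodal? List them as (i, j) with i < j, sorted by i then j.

count = 2; pairs: (1,3), (2,4)

α = atan 0.35 = 19.29°;  2α = 38.58°
n_0 = (-0.8810, +0.4731)
n_1 = (-0.7823, -0.6229)
n_2 = (-0.0676, -0.9977)
n_3 = (+0.9638, +0.2667)
n_4 = (+0.0759, +0.9971)
  (0,1): δ = 113.24°  ·
  (0,2): δ = 65.64°  ·
  (0,3): δ = 43.71°  ·
  (0,4): δ = 113.89°  ·
  (1,2): δ = 132.40°  ·
  (1,3): δ = 23.06°  ✓
  (1,4): δ = 47.12°  ·
  (2,3): δ = 70.66°  ·
  (2,4): δ = 0.48°  ✓
  (3,4): δ = 109.82°  ·
antipodal pairs: 2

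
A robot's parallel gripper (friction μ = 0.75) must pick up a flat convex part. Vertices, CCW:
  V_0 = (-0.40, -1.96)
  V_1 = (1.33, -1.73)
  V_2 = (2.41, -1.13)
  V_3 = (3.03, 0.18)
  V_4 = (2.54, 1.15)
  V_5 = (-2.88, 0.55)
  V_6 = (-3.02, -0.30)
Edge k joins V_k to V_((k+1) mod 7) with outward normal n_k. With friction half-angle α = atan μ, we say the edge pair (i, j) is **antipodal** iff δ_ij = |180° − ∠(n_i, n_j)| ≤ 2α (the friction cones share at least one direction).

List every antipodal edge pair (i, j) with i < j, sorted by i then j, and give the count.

count = 10; pairs: (0,3), (0,4), (0,5), (1,4), (1,5), (2,4), (2,5), (3,5), (3,6), (4,6)

α = atan 0.75 = 36.87°;  2α = 73.74°
n_0 = (+0.1318, -0.9913)
n_1 = (+0.4856, -0.8742)
n_2 = (+0.9039, -0.4278)
n_3 = (+0.8926, +0.4509)
n_4 = (-0.1100, +0.9939)
n_5 = (-0.9867, +0.1625)
n_6 = (-0.5352, -0.8447)
  (0,1): δ = 158.52°  ·
  (0,2): δ = 122.90°  ·
  (0,3): δ = 70.77°  ✓
  (0,4): δ = 1.26°  ✓
  (0,5): δ = 73.07°  ✓
  (0,6): δ = 140.07°  ·
  (1,2): δ = 144.38°  ·
  (1,3): δ = 92.25°  ·
  (1,4): δ = 22.74°  ✓
  (1,5): δ = 51.59°  ✓
  (1,6): δ = 118.59°  ·
  (2,3): δ = 127.87°  ·
  (2,4): δ = 58.36°  ✓
  (2,5): δ = 15.97°  ✓
  (2,6): δ = 82.97°  ·
  (3,4): δ = 110.48°  ·
  (3,5): δ = 36.15°  ✓
  (3,6): δ = 30.84°  ✓
  (4,5): δ = 105.67°  ·
  (4,6): δ = 38.67°  ✓
  (5,6): δ = 113.00°  ·
antipodal pairs: 10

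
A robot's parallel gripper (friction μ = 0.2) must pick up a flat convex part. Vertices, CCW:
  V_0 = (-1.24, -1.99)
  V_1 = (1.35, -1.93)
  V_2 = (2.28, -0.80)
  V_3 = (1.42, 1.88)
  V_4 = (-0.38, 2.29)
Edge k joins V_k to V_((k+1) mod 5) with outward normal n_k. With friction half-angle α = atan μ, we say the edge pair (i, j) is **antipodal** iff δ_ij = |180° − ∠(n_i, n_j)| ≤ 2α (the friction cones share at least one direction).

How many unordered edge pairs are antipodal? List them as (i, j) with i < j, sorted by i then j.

α = atan 0.2 = 11.31°;  2α = 22.62°
n_0 = (+0.0232, -0.9997)
n_1 = (+0.7721, -0.6355)
n_2 = (+0.9522, +0.3055)
n_3 = (+0.2221, +0.9750)
n_4 = (-0.9804, +0.1970)
  (0,1): δ = 130.78°  ·
  (0,2): δ = 73.54°  ·
  (0,3): δ = 14.16°  ✓
  (0,4): δ = 77.31°  ·
  (1,2): δ = 122.75°  ·
  (1,3): δ = 63.38°  ·
  (1,4): δ = 28.09°  ·
  (2,3): δ = 120.62°  ·
  (2,4): δ = 29.15°  ·
  (3,4): δ = 88.53°  ·
antipodal pairs: 1

count = 1; pairs: (0,3)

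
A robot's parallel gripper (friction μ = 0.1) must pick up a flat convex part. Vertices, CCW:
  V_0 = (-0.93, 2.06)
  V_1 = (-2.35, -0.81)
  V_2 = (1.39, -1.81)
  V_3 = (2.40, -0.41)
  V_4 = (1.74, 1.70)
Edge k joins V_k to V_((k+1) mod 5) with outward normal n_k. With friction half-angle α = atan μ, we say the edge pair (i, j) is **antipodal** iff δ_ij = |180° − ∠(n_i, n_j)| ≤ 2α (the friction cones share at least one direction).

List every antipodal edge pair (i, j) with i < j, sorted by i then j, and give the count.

α = atan 0.1 = 5.71°;  2α = 11.42°
n_0 = (-0.8963, +0.4435)
n_1 = (-0.2583, -0.9661)
n_2 = (+0.8110, -0.5851)
n_3 = (+0.9544, +0.2985)
n_4 = (+0.1336, +0.9910)
  (0,1): δ = 78.64°  ·
  (0,2): δ = 9.48°  ✓
  (0,3): δ = 43.69°  ·
  (0,4): δ = 108.65°  ·
  (1,2): δ = 110.84°  ·
  (1,3): δ = 57.66°  ·
  (1,4): δ = 7.29°  ✓
  (2,3): δ = 126.82°  ·
  (2,4): δ = 61.87°  ·
  (3,4): δ = 115.05°  ·
antipodal pairs: 2

count = 2; pairs: (0,2), (1,4)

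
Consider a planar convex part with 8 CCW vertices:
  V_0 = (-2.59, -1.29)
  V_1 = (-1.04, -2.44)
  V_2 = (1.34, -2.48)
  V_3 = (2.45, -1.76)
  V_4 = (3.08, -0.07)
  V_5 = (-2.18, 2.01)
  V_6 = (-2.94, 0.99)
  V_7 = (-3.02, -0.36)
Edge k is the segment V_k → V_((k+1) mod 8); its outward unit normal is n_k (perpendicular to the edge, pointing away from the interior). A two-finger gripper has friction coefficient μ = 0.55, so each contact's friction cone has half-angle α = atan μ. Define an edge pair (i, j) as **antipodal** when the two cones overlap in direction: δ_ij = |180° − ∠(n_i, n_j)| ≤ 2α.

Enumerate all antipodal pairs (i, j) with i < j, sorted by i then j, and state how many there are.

α = atan 0.55 = 28.81°;  2α = 57.62°
n_0 = (-0.5958, -0.8031)
n_1 = (-0.0168, -0.9999)
n_2 = (+0.5442, -0.8390)
n_3 = (+0.9370, -0.3493)
n_4 = (+0.3677, +0.9299)
n_5 = (-0.8019, +0.5975)
n_6 = (-0.9982, +0.0592)
n_7 = (-0.9077, -0.4197)
  (0,1): δ = 144.39°  ·
  (0,2): δ = 110.46°  ·
  (0,3): δ = 73.87°  ·
  (0,4): δ = 15.00°  ✓
  (0,5): δ = 89.88°  ·
  (0,6): δ = 123.18°  ·
  (0,7): δ = 151.39°  ·
  (1,2): δ = 146.07°  ·
  (1,3): δ = 109.48°  ·
  (1,4): δ = 20.61°  ✓
  (1,5): δ = 54.27°  ✓
  (1,6): δ = 87.57°  ·
  (1,7): δ = 115.78°  ·
  (2,3): δ = 143.41°  ·
  (2,4): δ = 54.55°  ✓
  (2,5): δ = 20.34°  ✓
  (2,6): δ = 53.64°  ✓
  (2,7): δ = 81.84°  ·
  (3,4): δ = 91.13°  ·
  (3,5): δ = 16.25°  ✓
  (3,6): δ = 17.05°  ✓
  (3,7): δ = 45.26°  ✓
  (4,5): δ = 105.11°  ·
  (4,6): δ = 71.82°  ·
  (4,7): δ = 43.61°  ✓
  (5,6): δ = 146.70°  ·
  (5,7): δ = 118.50°  ·
  (6,7): δ = 151.79°  ·
antipodal pairs: 10

count = 10; pairs: (0,4), (1,4), (1,5), (2,4), (2,5), (2,6), (3,5), (3,6), (3,7), (4,7)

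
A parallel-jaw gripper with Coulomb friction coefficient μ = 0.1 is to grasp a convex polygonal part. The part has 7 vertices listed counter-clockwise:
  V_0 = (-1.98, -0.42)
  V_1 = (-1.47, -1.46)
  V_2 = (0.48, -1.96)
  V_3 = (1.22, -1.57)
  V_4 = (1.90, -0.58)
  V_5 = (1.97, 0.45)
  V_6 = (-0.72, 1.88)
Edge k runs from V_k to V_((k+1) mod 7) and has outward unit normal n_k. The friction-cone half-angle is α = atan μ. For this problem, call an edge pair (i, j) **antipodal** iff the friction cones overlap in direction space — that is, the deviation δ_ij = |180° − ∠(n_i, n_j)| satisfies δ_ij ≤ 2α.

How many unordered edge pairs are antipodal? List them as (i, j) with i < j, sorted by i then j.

count = 1; pairs: (3,6)

α = atan 0.1 = 5.71°;  2α = 11.42°
n_0 = (-0.8979, -0.4403)
n_1 = (-0.2484, -0.9687)
n_2 = (+0.4662, -0.8847)
n_3 = (+0.8243, -0.5662)
n_4 = (+0.9977, -0.0678)
n_5 = (+0.4694, +0.8830)
n_6 = (-0.8770, +0.4805)
  (0,1): δ = 130.50°  ·
  (0,2): δ = 88.33°  ·
  (0,3): δ = 60.61°  ·
  (0,4): δ = 30.01°  ·
  (0,5): δ = 35.88°  ·
  (0,6): δ = 125.16°  ·
  (1,2): δ = 137.83°  ·
  (1,3): δ = 110.10°  ·
  (1,4): δ = 79.51°  ·
  (1,5): δ = 13.61°  ·
  (1,6): δ = 75.67°  ·
  (2,3): δ = 152.27°  ·
  (2,4): δ = 121.68°  ·
  (2,5): δ = 55.79°  ·
  (2,6): δ = 33.49°  ·
  (3,4): δ = 149.40°  ·
  (3,5): δ = 83.51°  ·
  (3,6): δ = 5.77°  ✓
  (4,5): δ = 114.11°  ·
  (4,6): δ = 24.83°  ·
  (5,6): δ = 90.72°  ·
antipodal pairs: 1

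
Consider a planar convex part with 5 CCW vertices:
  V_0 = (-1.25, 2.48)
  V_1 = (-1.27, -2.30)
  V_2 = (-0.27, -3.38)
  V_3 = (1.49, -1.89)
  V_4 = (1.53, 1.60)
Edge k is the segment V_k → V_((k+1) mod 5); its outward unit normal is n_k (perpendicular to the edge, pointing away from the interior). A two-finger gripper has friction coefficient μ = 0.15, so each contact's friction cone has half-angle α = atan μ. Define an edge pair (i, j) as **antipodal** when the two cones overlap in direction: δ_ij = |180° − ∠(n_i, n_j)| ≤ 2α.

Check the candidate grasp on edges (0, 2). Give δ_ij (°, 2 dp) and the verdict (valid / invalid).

δ = 49.51°, invalid

α = atan 0.15 = 8.53°;  2α = 17.06°
edge 0: e_0 = (-0.02, -4.78);  n_0 = (-1.0000, +0.0042)
edge 2: e_2 = (+1.76, +1.49);  n_2 = (+0.6461, -0.7632)
∠(n_0, n_2) = 130.49°
δ = |180° − 130.49°| = 49.51°
49.51° > 2α = 17.06°  →  invalid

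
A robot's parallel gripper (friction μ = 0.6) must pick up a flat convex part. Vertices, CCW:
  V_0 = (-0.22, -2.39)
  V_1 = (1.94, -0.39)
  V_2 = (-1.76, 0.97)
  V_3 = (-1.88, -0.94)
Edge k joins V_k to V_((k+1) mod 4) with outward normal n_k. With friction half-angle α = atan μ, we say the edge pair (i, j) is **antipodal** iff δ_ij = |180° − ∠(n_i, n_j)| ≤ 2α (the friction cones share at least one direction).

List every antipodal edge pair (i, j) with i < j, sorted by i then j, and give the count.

α = atan 0.6 = 30.96°;  2α = 61.93°
n_0 = (+0.6794, -0.7338)
n_1 = (+0.3450, +0.9386)
n_2 = (-0.9980, +0.0627)
n_3 = (-0.6579, -0.7531)
  (0,1): δ = 62.98°  ·
  (0,2): δ = 43.61°  ✓
  (0,3): δ = 96.07°  ·
  (1,2): δ = 73.41°  ·
  (1,3): δ = 20.96°  ✓
  (2,3): δ = 127.54°  ·
antipodal pairs: 2

count = 2; pairs: (0,2), (1,3)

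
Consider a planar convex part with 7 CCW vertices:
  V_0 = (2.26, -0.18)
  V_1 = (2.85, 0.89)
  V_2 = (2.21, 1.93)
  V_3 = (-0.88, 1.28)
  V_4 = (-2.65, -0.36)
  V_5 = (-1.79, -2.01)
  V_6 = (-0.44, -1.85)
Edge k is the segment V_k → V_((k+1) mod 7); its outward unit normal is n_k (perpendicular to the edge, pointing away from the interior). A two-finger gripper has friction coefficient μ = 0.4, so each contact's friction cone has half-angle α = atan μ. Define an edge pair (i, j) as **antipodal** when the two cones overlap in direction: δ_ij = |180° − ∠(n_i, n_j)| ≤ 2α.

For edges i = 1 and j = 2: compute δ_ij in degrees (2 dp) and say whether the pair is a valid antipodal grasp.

δ = 109.73°, invalid

α = atan 0.4 = 21.80°;  2α = 43.60°
edge 1: e_1 = (-0.64, +1.04);  n_1 = (+0.8517, +0.5241)
edge 2: e_2 = (-3.09, -0.65);  n_2 = (-0.2059, +0.9786)
∠(n_1, n_2) = 70.27°
δ = |180° − 70.27°| = 109.73°
109.73° > 2α = 43.60°  →  invalid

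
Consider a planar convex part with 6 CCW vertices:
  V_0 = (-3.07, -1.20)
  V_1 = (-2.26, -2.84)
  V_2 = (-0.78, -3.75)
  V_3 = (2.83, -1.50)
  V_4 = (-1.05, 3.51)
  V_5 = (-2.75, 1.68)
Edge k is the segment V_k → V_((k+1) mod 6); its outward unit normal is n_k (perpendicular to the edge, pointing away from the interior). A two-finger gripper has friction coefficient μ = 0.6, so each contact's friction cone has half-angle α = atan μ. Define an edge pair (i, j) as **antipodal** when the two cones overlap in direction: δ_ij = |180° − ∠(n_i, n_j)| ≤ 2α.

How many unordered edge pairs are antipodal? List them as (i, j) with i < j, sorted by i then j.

count = 5; pairs: (0,3), (1,3), (2,4), (2,5), (3,5)

α = atan 0.6 = 30.96°;  2α = 61.93°
n_0 = (-0.8966, -0.4428)
n_1 = (-0.5238, -0.8519)
n_2 = (+0.5289, -0.8487)
n_3 = (+0.7906, +0.6123)
n_4 = (-0.7327, +0.6806)
n_5 = (-0.9939, +0.1104)
  (0,1): δ = 147.87°  ·
  (0,2): δ = 84.35°  ·
  (0,3): δ = 11.47°  ✓
  (0,4): δ = 110.82°  ·
  (0,5): δ = 147.37°  ·
  (1,2): δ = 116.48°  ·
  (1,3): δ = 20.66°  ✓
  (1,4): δ = 78.69°  ·
  (1,5): δ = 115.25°  ·
  (2,3): δ = 84.18°  ·
  (2,4): δ = 15.18°  ✓
  (2,5): δ = 51.73°  ✓
  (3,4): δ = 80.65°  ·
  (3,5): δ = 44.10°  ✓
  (4,5): δ = 143.45°  ·
antipodal pairs: 5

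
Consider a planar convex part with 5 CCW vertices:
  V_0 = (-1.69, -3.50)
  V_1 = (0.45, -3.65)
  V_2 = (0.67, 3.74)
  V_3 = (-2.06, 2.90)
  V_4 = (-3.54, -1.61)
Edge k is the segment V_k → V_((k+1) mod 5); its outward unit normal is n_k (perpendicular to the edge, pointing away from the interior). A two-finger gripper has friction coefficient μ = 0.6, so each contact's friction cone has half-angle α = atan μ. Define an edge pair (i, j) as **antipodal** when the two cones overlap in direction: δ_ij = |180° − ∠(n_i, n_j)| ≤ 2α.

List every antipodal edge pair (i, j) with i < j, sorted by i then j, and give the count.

count = 3; pairs: (0,2), (1,3), (1,4)

α = atan 0.6 = 30.96°;  2α = 61.93°
n_0 = (-0.0699, -0.9976)
n_1 = (+0.9996, -0.0298)
n_2 = (-0.2941, +0.9558)
n_3 = (-0.9501, +0.3118)
n_4 = (-0.7146, -0.6995)
  (0,1): δ = 87.70°  ·
  (0,2): δ = 21.11°  ✓
  (0,3): δ = 75.84°  ·
  (0,4): δ = 138.40°  ·
  (1,2): δ = 71.19°  ·
  (1,3): δ = 16.46°  ✓
  (1,4): δ = 46.09°  ✓
  (2,3): δ = 125.27°  ·
  (2,4): δ = 62.72°  ·
  (3,4): δ = 117.45°  ·
antipodal pairs: 3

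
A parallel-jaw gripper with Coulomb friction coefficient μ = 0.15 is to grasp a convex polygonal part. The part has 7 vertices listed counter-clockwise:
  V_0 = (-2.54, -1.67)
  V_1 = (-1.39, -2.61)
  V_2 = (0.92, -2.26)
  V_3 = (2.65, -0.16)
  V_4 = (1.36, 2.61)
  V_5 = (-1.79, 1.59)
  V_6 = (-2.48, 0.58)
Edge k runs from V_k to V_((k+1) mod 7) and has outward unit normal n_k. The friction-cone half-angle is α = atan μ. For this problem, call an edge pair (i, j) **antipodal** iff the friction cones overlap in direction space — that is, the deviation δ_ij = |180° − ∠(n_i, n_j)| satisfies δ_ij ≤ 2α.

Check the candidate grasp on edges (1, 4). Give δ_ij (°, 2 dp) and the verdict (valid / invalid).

δ = 9.33°, valid

α = atan 0.15 = 8.53°;  2α = 17.06°
edge 1: e_1 = (+2.31, +0.35);  n_1 = (+0.1498, -0.9887)
edge 4: e_4 = (-3.15, -1.02);  n_4 = (-0.3081, +0.9514)
∠(n_1, n_4) = 170.67°
δ = |180° − 170.67°| = 9.33°
9.33° ≤ 2α = 17.06°  →  valid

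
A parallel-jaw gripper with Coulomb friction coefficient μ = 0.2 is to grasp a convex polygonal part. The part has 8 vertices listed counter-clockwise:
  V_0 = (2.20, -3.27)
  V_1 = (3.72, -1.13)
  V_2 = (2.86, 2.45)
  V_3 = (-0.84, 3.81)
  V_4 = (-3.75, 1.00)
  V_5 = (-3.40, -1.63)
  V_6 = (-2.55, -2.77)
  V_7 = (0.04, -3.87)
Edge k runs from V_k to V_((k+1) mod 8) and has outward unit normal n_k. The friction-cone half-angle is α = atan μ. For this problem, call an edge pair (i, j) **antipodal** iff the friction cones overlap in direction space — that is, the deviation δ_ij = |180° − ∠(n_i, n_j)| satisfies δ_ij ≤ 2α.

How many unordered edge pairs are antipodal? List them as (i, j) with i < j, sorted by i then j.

count = 3; pairs: (0,3), (1,4), (2,6)

α = atan 0.2 = 11.31°;  2α = 22.62°
n_0 = (+0.8153, -0.5791)
n_1 = (+0.9723, +0.2336)
n_2 = (+0.3450, +0.9386)
n_3 = (-0.6946, +0.7194)
n_4 = (-0.9913, -0.1319)
n_5 = (-0.8017, -0.5977)
n_6 = (-0.3909, -0.9204)
n_7 = (+0.2676, -0.9635)
  (0,1): δ = 131.11°  ·
  (0,2): δ = 74.80°  ·
  (0,3): δ = 10.62°  ✓
  (0,4): δ = 42.97°  ·
  (0,5): δ = 72.09°  ·
  (0,6): δ = 102.37°  ·
  (0,7): δ = 140.91°  ·
  (1,2): δ = 123.69°  ·
  (1,3): δ = 59.51°  ·
  (1,4): δ = 5.93°  ✓
  (1,5): δ = 23.20°  ·
  (1,6): δ = 53.48°  ·
  (1,7): δ = 92.02°  ·
  (2,3): δ = 115.82°  ·
  (2,4): δ = 62.24°  ·
  (2,5): δ = 33.11°  ·
  (2,6): δ = 2.83°  ✓
  (2,7): δ = 35.71°  ·
  (3,4): δ = 126.42°  ·
  (3,5): δ = 97.29°  ·
  (3,6): δ = 67.01°  ·
  (3,7): δ = 28.47°  ·
  (4,5): δ = 150.87°  ·
  (4,6): δ = 120.59°  ·
  (4,7): δ = 82.06°  ·
  (5,6): δ = 149.72°  ·
  (5,7): δ = 111.18°  ·
  (6,7): δ = 141.46°  ·
antipodal pairs: 3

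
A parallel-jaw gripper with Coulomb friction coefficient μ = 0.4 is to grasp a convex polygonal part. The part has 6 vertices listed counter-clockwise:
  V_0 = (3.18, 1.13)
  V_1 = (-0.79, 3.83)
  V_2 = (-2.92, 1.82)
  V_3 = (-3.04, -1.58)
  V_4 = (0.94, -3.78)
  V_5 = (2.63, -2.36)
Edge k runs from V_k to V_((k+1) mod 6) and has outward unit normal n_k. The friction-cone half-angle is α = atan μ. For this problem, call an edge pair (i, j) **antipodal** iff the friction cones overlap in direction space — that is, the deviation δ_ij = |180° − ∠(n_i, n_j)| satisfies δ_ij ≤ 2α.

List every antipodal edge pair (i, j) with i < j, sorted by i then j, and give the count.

α = atan 0.4 = 21.80°;  2α = 43.60°
n_0 = (+0.5624, +0.8269)
n_1 = (-0.6863, +0.7273)
n_2 = (-0.9994, +0.0353)
n_3 = (-0.4838, -0.8752)
n_4 = (+0.6433, -0.7656)
n_5 = (+0.9878, -0.1557)
  (0,1): δ = 102.44°  ·
  (0,2): δ = 57.80°  ·
  (0,3): δ = 5.29°  ✓
  (0,4): δ = 74.26°  ·
  (0,5): δ = 115.26°  ·
  (1,2): δ = 135.36°  ·
  (1,3): δ = 72.27°  ·
  (1,4): δ = 3.30°  ✓
  (1,5): δ = 37.70°  ✓
  (2,3): δ = 116.91°  ·
  (2,4): δ = 47.94°  ·
  (2,5): δ = 6.93°  ✓
  (3,4): δ = 111.03°  ·
  (3,5): δ = 70.02°  ·
  (4,5): δ = 138.99°  ·
antipodal pairs: 4

count = 4; pairs: (0,3), (1,4), (1,5), (2,5)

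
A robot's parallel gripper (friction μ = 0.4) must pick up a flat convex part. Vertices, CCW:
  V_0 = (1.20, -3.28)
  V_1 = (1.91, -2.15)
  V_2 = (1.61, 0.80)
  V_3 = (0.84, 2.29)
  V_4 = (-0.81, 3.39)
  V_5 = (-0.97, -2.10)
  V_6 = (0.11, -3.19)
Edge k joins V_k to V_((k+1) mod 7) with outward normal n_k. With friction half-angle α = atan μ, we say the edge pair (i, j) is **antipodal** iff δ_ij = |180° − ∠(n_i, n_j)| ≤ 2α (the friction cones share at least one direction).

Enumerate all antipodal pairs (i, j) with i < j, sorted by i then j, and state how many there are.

α = atan 0.4 = 21.80°;  2α = 43.60°
n_0 = (+0.8467, -0.5320)
n_1 = (+0.9949, +0.1012)
n_2 = (+0.8884, +0.4591)
n_3 = (+0.5547, +0.8321)
n_4 = (-0.9996, +0.0291)
n_5 = (-0.7104, -0.7038)
n_6 = (-0.0823, -0.9966)
  (0,1): δ = 142.05°  ·
  (0,2): δ = 120.53°  ·
  (0,3): δ = 91.55°  ·
  (0,4): δ = 30.47°  ✓
  (0,5): δ = 76.88°  ·
  (0,6): δ = 117.42°  ·
  (1,2): δ = 158.48°  ·
  (1,3): δ = 129.50°  ·
  (1,4): δ = 7.48°  ✓
  (1,5): δ = 38.93°  ✓
  (1,6): δ = 79.47°  ·
  (2,3): δ = 151.02°  ·
  (2,4): δ = 29.00°  ✓
  (2,5): δ = 17.41°  ✓
  (2,6): δ = 57.95°  ·
  (3,4): δ = 57.98°  ·
  (3,5): δ = 11.57°  ✓
  (3,6): δ = 28.97°  ✓
  (4,5): δ = 133.59°  ·
  (4,6): δ = 93.05°  ·
  (5,6): δ = 139.46°  ·
antipodal pairs: 7

count = 7; pairs: (0,4), (1,4), (1,5), (2,4), (2,5), (3,5), (3,6)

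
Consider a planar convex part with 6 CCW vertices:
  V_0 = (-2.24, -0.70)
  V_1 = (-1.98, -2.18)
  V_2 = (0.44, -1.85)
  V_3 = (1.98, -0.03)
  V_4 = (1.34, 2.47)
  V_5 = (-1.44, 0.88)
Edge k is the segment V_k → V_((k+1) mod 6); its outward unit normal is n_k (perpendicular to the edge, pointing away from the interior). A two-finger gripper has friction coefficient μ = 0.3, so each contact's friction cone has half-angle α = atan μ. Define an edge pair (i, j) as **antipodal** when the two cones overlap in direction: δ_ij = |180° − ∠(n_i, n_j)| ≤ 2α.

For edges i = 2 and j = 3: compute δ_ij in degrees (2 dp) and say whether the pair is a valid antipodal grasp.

α = atan 0.3 = 16.70°;  2α = 33.40°
edge 2: e_2 = (+1.54, +1.82);  n_2 = (+0.7634, -0.6459)
edge 3: e_3 = (-0.64, +2.50);  n_3 = (+0.9688, +0.2480)
∠(n_2, n_3) = 54.60°
δ = |180° − 54.60°| = 125.40°
125.40° > 2α = 33.40°  →  invalid

δ = 125.40°, invalid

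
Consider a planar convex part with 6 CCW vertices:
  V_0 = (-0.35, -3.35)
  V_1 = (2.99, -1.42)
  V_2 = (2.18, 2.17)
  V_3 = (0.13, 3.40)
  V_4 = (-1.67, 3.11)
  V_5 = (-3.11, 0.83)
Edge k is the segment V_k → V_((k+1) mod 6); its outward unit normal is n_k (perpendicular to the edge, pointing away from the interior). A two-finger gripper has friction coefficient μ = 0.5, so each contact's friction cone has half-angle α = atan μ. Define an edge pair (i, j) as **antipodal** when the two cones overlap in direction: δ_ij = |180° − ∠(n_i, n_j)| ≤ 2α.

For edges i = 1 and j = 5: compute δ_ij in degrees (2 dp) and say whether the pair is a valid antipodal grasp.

δ = 20.72°, valid

α = atan 0.5 = 26.57°;  2α = 53.13°
edge 1: e_1 = (-0.81, +3.59);  n_1 = (+0.9755, +0.2201)
edge 5: e_5 = (+2.76, -4.18);  n_5 = (-0.8345, -0.5510)
∠(n_1, n_5) = 159.28°
δ = |180° − 159.28°| = 20.72°
20.72° ≤ 2α = 53.13°  →  valid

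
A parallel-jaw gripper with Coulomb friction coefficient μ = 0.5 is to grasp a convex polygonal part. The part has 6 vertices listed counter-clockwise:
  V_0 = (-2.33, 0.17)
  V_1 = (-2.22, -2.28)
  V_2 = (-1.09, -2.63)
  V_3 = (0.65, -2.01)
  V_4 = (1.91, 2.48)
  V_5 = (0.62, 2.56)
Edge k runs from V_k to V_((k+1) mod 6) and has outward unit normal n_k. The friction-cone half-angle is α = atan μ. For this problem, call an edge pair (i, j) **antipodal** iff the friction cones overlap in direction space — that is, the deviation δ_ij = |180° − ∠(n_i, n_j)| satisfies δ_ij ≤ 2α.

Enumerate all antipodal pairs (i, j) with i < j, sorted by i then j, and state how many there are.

count = 5; pairs: (0,3), (1,4), (2,4), (2,5), (3,5)

α = atan 0.5 = 26.57°;  2α = 53.13°
n_0 = (-0.9990, -0.0449)
n_1 = (-0.2959, -0.9552)
n_2 = (+0.3357, -0.9420)
n_3 = (+0.9628, -0.2702)
n_4 = (+0.0619, +0.9981)
n_5 = (-0.6295, +0.7770)
  (0,1): δ = 109.78°  ·
  (0,2): δ = 72.96°  ·
  (0,3): δ = 18.25°  ✓
  (0,4): δ = 83.88°  ·
  (0,5): δ = 126.44°  ·
  (1,2): δ = 143.18°  ·
  (1,3): δ = 88.47°  ·
  (1,4): δ = 13.66°  ✓
  (1,5): δ = 56.22°  ·
  (2,3): δ = 125.29°  ·
  (2,4): δ = 23.16°  ✓
  (2,5): δ = 19.40°  ✓
  (3,4): δ = 77.87°  ·
  (3,5): δ = 35.31°  ✓
  (4,5): δ = 137.44°  ·
antipodal pairs: 5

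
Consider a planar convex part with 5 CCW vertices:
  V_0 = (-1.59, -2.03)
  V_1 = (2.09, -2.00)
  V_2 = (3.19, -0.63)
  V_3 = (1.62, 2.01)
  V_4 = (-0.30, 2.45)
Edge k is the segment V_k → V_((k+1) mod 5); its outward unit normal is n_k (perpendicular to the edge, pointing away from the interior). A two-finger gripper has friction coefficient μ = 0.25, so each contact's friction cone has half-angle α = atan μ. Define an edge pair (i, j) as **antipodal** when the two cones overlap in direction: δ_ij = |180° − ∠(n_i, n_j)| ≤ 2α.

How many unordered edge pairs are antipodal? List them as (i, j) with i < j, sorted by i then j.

α = atan 0.25 = 14.04°;  2α = 28.07°
n_0 = (+0.0082, -1.0000)
n_1 = (+0.7798, -0.6261)
n_2 = (+0.8595, +0.5111)
n_3 = (+0.2234, +0.9747)
n_4 = (-0.9610, +0.2767)
  (0,1): δ = 129.23°  ·
  (0,2): δ = 59.73°  ·
  (0,3): δ = 13.37°  ✓
  (0,4): δ = 73.47°  ·
  (1,2): δ = 110.50°  ·
  (1,3): δ = 64.15°  ·
  (1,4): δ = 22.70°  ✓
  (2,3): δ = 133.65°  ·
  (2,4): δ = 46.80°  ·
  (3,4): δ = 93.16°  ·
antipodal pairs: 2

count = 2; pairs: (0,3), (1,4)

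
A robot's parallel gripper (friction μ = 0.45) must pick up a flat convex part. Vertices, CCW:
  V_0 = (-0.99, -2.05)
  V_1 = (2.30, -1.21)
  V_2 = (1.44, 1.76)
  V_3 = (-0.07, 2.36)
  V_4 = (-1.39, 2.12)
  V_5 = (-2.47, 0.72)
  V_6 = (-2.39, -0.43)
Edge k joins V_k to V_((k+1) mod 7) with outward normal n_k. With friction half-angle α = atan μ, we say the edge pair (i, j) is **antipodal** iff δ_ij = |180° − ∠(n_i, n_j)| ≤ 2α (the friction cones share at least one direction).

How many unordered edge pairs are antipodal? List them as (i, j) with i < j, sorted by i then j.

count = 6; pairs: (0,2), (0,3), (0,4), (1,5), (1,6), (2,6)

α = atan 0.45 = 24.23°;  2α = 48.46°
n_0 = (+0.2474, -0.9689)
n_1 = (+0.9605, +0.2781)
n_2 = (+0.3693, +0.9293)
n_3 = (-0.1789, +0.9839)
n_4 = (-0.7918, +0.6108)
n_5 = (-0.9976, -0.0694)
n_6 = (-0.7566, -0.6539)
  (0,1): δ = 88.17°  ·
  (0,2): δ = 35.99°  ✓
  (0,3): δ = 4.02°  ✓
  (0,4): δ = 38.03°  ✓
  (0,5): δ = 79.66°  ·
  (0,6): δ = 116.51°  ·
  (1,2): δ = 127.82°  ·
  (1,3): δ = 95.84°  ·
  (1,4): δ = 53.80°  ·
  (1,5): δ = 12.17°  ✓
  (1,6): δ = 24.68°  ✓
  (2,3): δ = 148.02°  ·
  (2,4): δ = 105.98°  ·
  (2,5): δ = 64.35°  ·
  (2,6): δ = 27.50°  ✓
  (3,4): δ = 137.95°  ·
  (3,5): δ = 96.33°  ·
  (3,6): δ = 59.47°  ·
  (4,5): δ = 138.37°  ·
  (4,6): δ = 101.52°  ·
  (5,6): δ = 143.15°  ·
antipodal pairs: 6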